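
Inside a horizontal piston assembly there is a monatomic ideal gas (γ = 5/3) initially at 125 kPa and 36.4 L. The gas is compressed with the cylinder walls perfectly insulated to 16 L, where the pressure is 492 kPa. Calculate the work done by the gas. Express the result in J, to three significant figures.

W ≈ -4980 J

Adiabatic: W = (P₁V₁ − P₂V₂)/(γ − 1) with γ = 5/3.
P₁V₁ = 4550 J, P₂V₂ = 7872 J.
W = (4550 − 7872) / 0.6667 = -4983 J.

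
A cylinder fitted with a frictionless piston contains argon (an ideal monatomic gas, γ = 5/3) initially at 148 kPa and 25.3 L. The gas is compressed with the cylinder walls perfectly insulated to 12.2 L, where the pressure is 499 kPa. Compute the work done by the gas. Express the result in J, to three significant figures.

Adiabatic: W = (P₁V₁ − P₂V₂)/(γ − 1) with γ = 5/3.
P₁V₁ = 3744 J, P₂V₂ = 6088 J.
W = (3744 − 6088) / 0.6667 = -3515 J.

W ≈ -3520 J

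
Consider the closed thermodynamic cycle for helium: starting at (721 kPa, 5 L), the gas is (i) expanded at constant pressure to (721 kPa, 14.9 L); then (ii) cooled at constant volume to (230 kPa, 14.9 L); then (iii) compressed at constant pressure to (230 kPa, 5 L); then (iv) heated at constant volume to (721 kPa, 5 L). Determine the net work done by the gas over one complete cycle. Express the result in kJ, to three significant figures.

W_net ≈ 4.86 kJ

Constant-volume legs do no work.
W(i) = (721)(14.9 − 5) = 7138 J; W(iii) = (230)(5 − 14.9) = -2277 J.
W_net = 7138 − 2277 = 4861 J (the clockwise enclosed area).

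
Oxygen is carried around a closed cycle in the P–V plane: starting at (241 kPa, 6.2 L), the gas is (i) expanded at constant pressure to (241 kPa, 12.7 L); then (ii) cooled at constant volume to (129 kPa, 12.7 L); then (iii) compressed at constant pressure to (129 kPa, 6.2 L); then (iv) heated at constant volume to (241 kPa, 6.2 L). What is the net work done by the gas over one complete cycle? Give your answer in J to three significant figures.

W_net ≈ 728 J

Constant-volume legs do no work.
W(i) = (241)(12.7 − 6.2) = 1566 J; W(iii) = (129)(6.2 − 12.7) = -838.5 J.
W_net = 1566 − 838.5 = 728 J (the clockwise enclosed area).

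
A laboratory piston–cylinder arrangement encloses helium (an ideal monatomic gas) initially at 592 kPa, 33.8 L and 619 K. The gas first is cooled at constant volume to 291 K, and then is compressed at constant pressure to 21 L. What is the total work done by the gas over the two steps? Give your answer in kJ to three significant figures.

W_total ≈ -3.56 kJ

Step 1 (isochoric): W = 0 (constant volume).
After step 1: P = 278.3 kPa (V unchanged).
Step 2 (isobaric): W = PΔV = (278.3 kPa)(21 − 33.8 L) = -3562 J.
W_total = 0 − 3562 = -3562 J.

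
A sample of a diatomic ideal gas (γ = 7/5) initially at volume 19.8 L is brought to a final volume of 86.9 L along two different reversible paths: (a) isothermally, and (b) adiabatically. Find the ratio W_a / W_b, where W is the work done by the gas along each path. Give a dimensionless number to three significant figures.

Path (a) isothermal: W = P₁V₁ ln(V₂/V₁) → W_a/(P₁V₁) = 1.479.
Path (b) adiabatic: W = P₁V₁(1 − (V₁/V₂)^(γ−1))/(γ−1) → W_b/(P₁V₁) = 1.116.
W_a / W_b = 1.479 / 1.116 = 1.325.

W_a / W_b ≈ 1.32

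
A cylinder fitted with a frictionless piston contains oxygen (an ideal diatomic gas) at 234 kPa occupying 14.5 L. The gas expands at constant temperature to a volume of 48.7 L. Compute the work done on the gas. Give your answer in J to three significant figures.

W ≈ -4110 J

Isothermal: W = nRT ln(V₂/V₁) = P₁V₁ ln(V₂/V₁).
P₁V₁ = (234 kPa)(14.5 L) = 3393 J.
W = 3393 × ln(48.7/14.5) = 3393 × 1.212
W_by_gas = 4111 J; work on gas = −W_by = -4111 J.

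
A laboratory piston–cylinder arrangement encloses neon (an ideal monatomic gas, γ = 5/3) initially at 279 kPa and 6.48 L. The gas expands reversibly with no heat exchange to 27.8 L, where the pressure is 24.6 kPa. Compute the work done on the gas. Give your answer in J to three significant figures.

W ≈ -1690 J

Adiabatic: W = (P₁V₁ − P₂V₂)/(γ − 1) with γ = 5/3.
P₁V₁ = 1808 J, P₂V₂ = 683.9 J.
W = (1808 − 683.9) / 0.6667 = 1686 J.
Work on gas = −W_by = -1686 J.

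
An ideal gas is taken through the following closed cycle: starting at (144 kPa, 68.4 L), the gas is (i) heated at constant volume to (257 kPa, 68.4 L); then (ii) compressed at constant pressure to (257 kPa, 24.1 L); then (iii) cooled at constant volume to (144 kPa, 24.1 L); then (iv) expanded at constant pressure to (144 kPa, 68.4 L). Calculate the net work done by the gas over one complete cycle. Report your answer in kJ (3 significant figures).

W_net ≈ -5.01 kJ

Constant-volume legs do no work.
W(ii) = (257)(24.1 − 68.4) = -11385 J; W(iv) = (144)(68.4 − 24.1) = 6379 J.
W_net = -11385 + 6379 = -5006 J (the counter-clockwise enclosed area).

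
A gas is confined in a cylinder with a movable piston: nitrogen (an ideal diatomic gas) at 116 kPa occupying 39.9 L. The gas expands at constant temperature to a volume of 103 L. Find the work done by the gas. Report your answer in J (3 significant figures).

W ≈ 4390 J

Isothermal: W = nRT ln(V₂/V₁) = P₁V₁ ln(V₂/V₁).
P₁V₁ = (116 kPa)(39.9 L) = 4628 J.
W = 4628 × ln(103/39.9) = 4628 × 0.9484
W_by_gas = 4389 J.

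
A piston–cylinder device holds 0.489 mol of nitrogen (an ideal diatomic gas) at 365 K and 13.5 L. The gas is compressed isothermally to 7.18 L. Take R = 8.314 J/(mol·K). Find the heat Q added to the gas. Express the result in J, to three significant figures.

Isothermal ⇒ ΔU = 0, so Q = W = nRT ln(V₂/V₁).
Q = (0.489)(8.314)(365) ln(7.18/13.5) = 1484 × -0.6314 = -936.9 J.

Q ≈ -937 J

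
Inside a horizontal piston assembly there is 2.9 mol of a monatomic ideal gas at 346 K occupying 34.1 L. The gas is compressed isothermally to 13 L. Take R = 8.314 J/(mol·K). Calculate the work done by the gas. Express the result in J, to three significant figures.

Isothermal: W = nRT ln(V₂/V₁).
W = (2.9)(8.314)(346) × ln(13/34.1)
  = 8342 × -0.9643
W_by_gas = -8045 J.

W ≈ -8040 J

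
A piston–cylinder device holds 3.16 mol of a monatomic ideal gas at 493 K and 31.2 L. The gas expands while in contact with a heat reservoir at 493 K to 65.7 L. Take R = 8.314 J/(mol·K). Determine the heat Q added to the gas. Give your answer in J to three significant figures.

Isothermal ⇒ ΔU = 0, so Q = W = nRT ln(V₂/V₁).
Q = (3.16)(8.314)(493) ln(65.7/31.2) = 12952 × 0.7447 = 9645 J.

Q ≈ 9650 J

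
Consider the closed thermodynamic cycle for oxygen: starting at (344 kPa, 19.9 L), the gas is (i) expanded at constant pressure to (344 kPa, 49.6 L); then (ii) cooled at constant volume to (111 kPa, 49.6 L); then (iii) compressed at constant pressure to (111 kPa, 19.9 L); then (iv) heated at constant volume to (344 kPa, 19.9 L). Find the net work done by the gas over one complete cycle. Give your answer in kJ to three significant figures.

Constant-volume legs do no work.
W(i) = (344)(49.6 − 19.9) = 10217 J; W(iii) = (111)(19.9 − 49.6) = -3297 J.
W_net = 10217 − 3297 = 6920 J (the clockwise enclosed area).

W_net ≈ 6.92 kJ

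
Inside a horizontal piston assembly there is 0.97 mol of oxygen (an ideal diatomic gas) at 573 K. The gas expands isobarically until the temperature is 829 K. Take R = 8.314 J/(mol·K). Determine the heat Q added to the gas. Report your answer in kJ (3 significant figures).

Q ≈ 7.23 kJ

Isobaric: W = nRΔT = (0.97)(8.314)(256) = 2065 J.
ΔU = nCᵥΔT with Cᵥ = 5R/2: ΔU = (0.97)(20.79)(256) = 5161 J.
Q = ΔU + W = 5161 + 2065 = 7226 J.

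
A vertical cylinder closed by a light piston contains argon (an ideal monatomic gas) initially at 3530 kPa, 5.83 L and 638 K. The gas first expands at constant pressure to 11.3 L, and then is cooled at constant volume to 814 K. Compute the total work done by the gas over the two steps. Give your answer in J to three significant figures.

W_total ≈ 19300 J

Step 1 (isobaric): W = PΔV = (3530 kPa)(11.3 − 5.83 L) = 19309 J.
Step 2 (isochoric): W = 0 (constant volume).
W_total = 19309 + 0 = 19309 J.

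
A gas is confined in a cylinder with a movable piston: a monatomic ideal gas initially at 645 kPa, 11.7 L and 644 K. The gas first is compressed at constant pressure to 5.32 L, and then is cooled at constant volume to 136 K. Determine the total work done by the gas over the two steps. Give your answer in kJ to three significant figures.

W_total ≈ -4.12 kJ

Step 1 (isobaric): W = PΔV = (645 kPa)(5.32 − 11.7 L) = -4115 J.
Step 2 (isochoric): W = 0 (constant volume).
W_total = -4115 + 0 = -4115 J.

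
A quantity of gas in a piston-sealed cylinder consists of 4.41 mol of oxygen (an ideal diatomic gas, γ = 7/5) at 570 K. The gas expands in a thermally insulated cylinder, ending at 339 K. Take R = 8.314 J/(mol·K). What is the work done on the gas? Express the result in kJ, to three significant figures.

Adiabatic ⇒ Q = 0, so W_by = −ΔU = nCᵥ(T₁ − T₂).
Cᵥ = 5R/2 = 20.79 J/(mol·K).
W = (4.41)(20.79)(570 − 339) = 21174 J.
Work on gas = −W_by = -21174 J.

W ≈ -21.2 kJ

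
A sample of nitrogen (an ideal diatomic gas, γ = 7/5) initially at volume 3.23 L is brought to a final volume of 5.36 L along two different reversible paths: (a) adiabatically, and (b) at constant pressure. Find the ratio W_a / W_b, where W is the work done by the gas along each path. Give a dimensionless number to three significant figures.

Path (a) adiabatic: W = P₁V₁(1 − (V₁/V₂)^(γ−1))/(γ−1) → W_a/(P₁V₁) = 0.4585.
Path (b) isobaric: W = P₁(V₂ − V₁) → W_b/(P₁V₁) = 0.6594.
W_a / W_b = 0.4585 / 0.6594 = 0.6952.

W_a / W_b ≈ 0.695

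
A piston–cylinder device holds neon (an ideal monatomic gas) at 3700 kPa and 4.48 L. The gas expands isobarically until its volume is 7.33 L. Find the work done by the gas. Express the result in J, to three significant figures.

W ≈ 10500 J

Isobaric: W = P ΔV.
W = (3700 kPa)(7.33 − 4.48 L) = (3700)(2.85) = 10545 J.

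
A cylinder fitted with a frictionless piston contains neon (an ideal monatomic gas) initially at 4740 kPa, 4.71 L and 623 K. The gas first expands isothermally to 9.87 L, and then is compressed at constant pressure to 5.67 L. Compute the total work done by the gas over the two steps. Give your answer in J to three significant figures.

W_total ≈ 7020 J

Step 1 (isothermal): W = P₁V₁ ln(V₂/V₁) = (22325) ln(9.87/4.71) = 16517 J.
After step 1: P = 2262 kPa, V = 9.87 L, T = 623 K.
Step 2 (isobaric): W = PΔV = (2262 kPa)(5.67 − 9.87 L) = -9500 J.
W_total = 16517 − 9500 = 7016 J.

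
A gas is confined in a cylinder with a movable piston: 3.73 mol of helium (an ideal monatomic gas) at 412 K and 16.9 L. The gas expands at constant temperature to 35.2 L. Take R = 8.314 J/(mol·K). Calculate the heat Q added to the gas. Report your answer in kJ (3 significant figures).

Q ≈ 9.37 kJ

Isothermal ⇒ ΔU = 0, so Q = W = nRT ln(V₂/V₁).
Q = (3.73)(8.314)(412) ln(35.2/16.9) = 12777 × 0.7337 = 9375 J.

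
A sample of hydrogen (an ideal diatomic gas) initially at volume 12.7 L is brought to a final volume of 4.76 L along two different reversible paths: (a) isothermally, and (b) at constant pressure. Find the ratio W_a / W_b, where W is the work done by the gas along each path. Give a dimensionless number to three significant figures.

Path (a) isothermal: W = P₁V₁ ln(V₂/V₁) → W_a/(P₁V₁) = -0.9814.
Path (b) isobaric: W = P₁(V₂ − V₁) → W_b/(P₁V₁) = -0.6252.
W_a / W_b = -0.9814 / -0.6252 = 1.57.

W_a / W_b ≈ 1.57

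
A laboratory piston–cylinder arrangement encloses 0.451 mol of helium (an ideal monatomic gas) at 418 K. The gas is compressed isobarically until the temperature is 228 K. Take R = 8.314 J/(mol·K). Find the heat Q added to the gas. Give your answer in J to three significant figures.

Q ≈ -1780 J

Isobaric: W = nRΔT = (0.451)(8.314)(-190) = -712.4 J.
ΔU = nCᵥΔT with Cᵥ = 3R/2: ΔU = (0.451)(12.47)(-190) = -1069 J.
Q = ΔU + W = -1069 − 712.4 = -1781 J.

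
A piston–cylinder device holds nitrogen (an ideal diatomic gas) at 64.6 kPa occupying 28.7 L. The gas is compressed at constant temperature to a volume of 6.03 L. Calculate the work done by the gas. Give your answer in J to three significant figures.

Isothermal: W = nRT ln(V₂/V₁) = P₁V₁ ln(V₂/V₁).
P₁V₁ = (64.6 kPa)(28.7 L) = 1854 J.
W = 1854 × ln(6.03/28.7) = 1854 × -1.56
W_by_gas = -2893 J.

W ≈ -2890 J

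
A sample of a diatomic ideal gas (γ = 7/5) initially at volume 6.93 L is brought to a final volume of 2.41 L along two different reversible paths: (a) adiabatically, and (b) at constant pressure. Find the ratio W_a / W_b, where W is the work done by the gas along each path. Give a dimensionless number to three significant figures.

Path (a) adiabatic: W = P₁V₁(1 − (V₁/V₂)^(γ−1))/(γ−1) → W_a/(P₁V₁) = -1.314.
Path (b) isobaric: W = P₁(V₂ − V₁) → W_b/(P₁V₁) = -0.6522.
W_a / W_b = -1.314 / -0.6522 = 2.015.

W_a / W_b ≈ 2.02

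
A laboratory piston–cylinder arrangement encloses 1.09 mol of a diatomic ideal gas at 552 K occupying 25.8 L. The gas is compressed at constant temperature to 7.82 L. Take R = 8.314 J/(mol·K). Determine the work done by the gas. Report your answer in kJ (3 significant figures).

W ≈ -5.97 kJ

Isothermal: W = nRT ln(V₂/V₁).
W = (1.09)(8.314)(552) × ln(7.82/25.8)
  = 5002 × -1.194
W_by_gas = -5971 J.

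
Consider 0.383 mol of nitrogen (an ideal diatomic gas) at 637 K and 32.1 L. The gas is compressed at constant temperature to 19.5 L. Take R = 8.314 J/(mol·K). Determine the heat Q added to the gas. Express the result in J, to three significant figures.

Q ≈ -1010 J

Isothermal ⇒ ΔU = 0, so Q = W = nRT ln(V₂/V₁).
Q = (0.383)(8.314)(637) ln(19.5/32.1) = 2028 × -0.4984 = -1011 J.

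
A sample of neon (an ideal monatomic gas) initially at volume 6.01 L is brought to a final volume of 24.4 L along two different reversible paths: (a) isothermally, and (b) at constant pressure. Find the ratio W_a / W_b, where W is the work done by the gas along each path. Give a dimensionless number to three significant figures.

W_a / W_b ≈ 0.458

Path (a) isothermal: W = P₁V₁ ln(V₂/V₁) → W_a/(P₁V₁) = 1.401.
Path (b) isobaric: W = P₁(V₂ − V₁) → W_b/(P₁V₁) = 3.06.
W_a / W_b = 1.401 / 3.06 = 0.4579.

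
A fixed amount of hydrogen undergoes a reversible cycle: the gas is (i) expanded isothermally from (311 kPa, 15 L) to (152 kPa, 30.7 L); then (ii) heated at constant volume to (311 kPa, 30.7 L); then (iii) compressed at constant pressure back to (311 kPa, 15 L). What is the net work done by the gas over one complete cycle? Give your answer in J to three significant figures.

Leg (i): W = PᵢVᵢ ln(V_f/Vᵢ) = (4665) ln(30.7/15) = 3341 J.
Leg (ii): W = 0.
Leg (iii): W = PΔV = (311)(15 − 30.7) = -4883 J.
W_net = 3341 − 4883 = -1542 J.

W_net ≈ -1540 J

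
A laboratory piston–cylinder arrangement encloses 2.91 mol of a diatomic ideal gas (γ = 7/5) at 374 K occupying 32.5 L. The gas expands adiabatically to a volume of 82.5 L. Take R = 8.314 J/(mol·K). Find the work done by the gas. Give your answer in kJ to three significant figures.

W ≈ 7.04 kJ

Adiabatic: TV^(γ−1) = const with γ = 7/5.
T₂ = T₁ (V₁/V₂)^(γ−1) = 374 × (32.5/82.5)^0.4 = 374 × 0.6889 = 257.7 K.
W_by = nCᵥ(T₁ − T₂) = (2.91)(20.79)(374 − 257.7) = 7037 J.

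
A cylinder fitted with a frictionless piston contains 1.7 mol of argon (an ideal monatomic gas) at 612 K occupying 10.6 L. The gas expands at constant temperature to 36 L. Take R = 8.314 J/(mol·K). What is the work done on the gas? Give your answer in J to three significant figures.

W ≈ -10600 J

Isothermal: W = nRT ln(V₂/V₁).
W = (1.7)(8.314)(612) × ln(36/10.6)
  = 8650 × 1.223
W_by_gas = 10576 J; work on gas = −W_by = -10576 J.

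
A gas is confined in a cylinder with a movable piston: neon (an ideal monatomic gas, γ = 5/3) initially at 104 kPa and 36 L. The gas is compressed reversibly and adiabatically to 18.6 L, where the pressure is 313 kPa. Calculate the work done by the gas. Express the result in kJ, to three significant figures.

W ≈ -3.12 kJ

Adiabatic: W = (P₁V₁ − P₂V₂)/(γ − 1) with γ = 5/3.
P₁V₁ = 3744 J, P₂V₂ = 5822 J.
W = (3744 − 5822) / 0.6667 = -3117 J.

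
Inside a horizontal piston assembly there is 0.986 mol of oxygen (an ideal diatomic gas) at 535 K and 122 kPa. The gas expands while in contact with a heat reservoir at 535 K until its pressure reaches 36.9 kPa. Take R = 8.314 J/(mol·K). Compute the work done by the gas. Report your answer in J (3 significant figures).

Isothermal process: W = nRT ln(V₂/V₁) = nRT ln(P₁/P₂).
W = (0.986)(8.314)(535) × ln(122/36.9)
  = 4386 × ln(3.306) = 4386 × 1.196
W_by_gas = 5244 J.

W ≈ 5240 J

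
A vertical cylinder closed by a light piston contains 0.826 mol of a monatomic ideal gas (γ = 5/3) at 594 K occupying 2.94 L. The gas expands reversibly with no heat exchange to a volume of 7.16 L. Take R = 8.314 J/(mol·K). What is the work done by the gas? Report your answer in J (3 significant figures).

Adiabatic: TV^(γ−1) = const with γ = 5/3.
T₂ = T₁ (V₁/V₂)^(γ−1) = 594 × (2.94/7.16)^0.667 = 594 × 0.5524 = 328.2 K.
W_by = nCᵥ(T₁ − T₂) = (0.826)(12.47)(594 − 328.2) = 2739 J.

W ≈ 2740 J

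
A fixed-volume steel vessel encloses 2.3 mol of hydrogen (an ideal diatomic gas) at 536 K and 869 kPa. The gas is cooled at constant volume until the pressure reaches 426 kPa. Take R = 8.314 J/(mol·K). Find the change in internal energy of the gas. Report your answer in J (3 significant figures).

ΔU ≈ -13100 J

Constant volume ⇒ W = 0, so Q = ΔU = nCᵥΔT with Cᵥ = 5R/2 = 20.79 J/(mol·K).
At constant V, T₂/T₁ = P₂/P₁ ⇒ ΔT = T₁(P₂/P₁ − 1) = 536·(426/869 − 1) = -273.2 K.
ΔU = (2.3)(20.79)(-273.2) = -13063 J.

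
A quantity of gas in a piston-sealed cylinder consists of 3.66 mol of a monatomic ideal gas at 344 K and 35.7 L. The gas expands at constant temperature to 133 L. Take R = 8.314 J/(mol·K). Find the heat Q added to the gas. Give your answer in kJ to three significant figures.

Q ≈ 13.8 kJ

Isothermal ⇒ ΔU = 0, so Q = W = nRT ln(V₂/V₁).
Q = (3.66)(8.314)(344) ln(133/35.7) = 10468 × 1.315 = 13767 J.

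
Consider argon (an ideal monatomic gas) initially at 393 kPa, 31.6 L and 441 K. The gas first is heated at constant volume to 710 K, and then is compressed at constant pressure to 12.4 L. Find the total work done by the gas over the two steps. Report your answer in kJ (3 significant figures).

Step 1 (isochoric): W = 0 (constant volume).
After step 1: P = 632.7 kPa (V unchanged).
Step 2 (isobaric): W = PΔV = (632.7 kPa)(12.4 − 31.6 L) = -12148 J.
W_total = 0 − 12148 = -12148 J.

W_total ≈ -12.1 kJ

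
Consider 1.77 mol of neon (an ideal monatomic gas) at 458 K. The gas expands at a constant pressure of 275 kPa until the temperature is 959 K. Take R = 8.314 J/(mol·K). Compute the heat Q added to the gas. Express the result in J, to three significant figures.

Isobaric: W = nRΔT = (1.77)(8.314)(501) = 7373 J.
ΔU = nCᵥΔT with Cᵥ = 3R/2: ΔU = (1.77)(12.47)(501) = 11059 J.
Q = ΔU + W = 11059 + 7373 = 18432 J.

Q ≈ 18400 J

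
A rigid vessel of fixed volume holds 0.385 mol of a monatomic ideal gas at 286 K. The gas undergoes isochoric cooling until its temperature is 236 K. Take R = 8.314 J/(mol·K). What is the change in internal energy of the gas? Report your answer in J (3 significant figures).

Constant volume ⇒ W = 0, so Q = ΔU = nCᵥΔT with Cᵥ = 3R/2 = 12.47 J/(mol·K).
ΔU = (0.385)(12.47)(236 − 286) = -240.1 J.

ΔU ≈ -240 J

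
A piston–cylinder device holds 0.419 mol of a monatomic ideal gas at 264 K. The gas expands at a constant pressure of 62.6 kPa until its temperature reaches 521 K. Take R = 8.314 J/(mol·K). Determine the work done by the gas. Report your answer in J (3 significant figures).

W ≈ 895 J

Isobaric: W = P ΔV = nR ΔT.
W = (0.419)(8.314)(521 − 264) = 895.3 J.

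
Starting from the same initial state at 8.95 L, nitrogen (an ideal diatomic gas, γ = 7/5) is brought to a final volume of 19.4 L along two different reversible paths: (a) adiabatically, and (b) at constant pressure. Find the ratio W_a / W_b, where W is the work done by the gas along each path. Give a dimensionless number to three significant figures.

W_a / W_b ≈ 0.570

Path (a) adiabatic: W = P₁V₁(1 − (V₁/V₂)^(γ−1))/(γ−1) → W_a/(P₁V₁) = 0.6654.
Path (b) isobaric: W = P₁(V₂ − V₁) → W_b/(P₁V₁) = 1.168.
W_a / W_b = 0.6654 / 1.168 = 0.5699.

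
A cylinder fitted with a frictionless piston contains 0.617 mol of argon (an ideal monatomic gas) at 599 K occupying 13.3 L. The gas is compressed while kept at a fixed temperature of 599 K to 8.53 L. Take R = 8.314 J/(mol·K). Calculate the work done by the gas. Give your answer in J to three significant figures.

Isothermal: W = nRT ln(V₂/V₁).
W = (0.617)(8.314)(599) × ln(8.53/13.3)
  = 3073 × -0.4442
W_by_gas = -1365 J.

W ≈ -1360 J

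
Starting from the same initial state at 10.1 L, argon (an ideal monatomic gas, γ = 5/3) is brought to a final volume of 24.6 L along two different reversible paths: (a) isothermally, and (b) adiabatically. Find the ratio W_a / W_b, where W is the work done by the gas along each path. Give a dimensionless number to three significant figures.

Path (a) isothermal: W = P₁V₁ ln(V₂/V₁) → W_a/(P₁V₁) = 0.8902.
Path (b) adiabatic: W = P₁V₁(1 − (V₁/V₂)^(γ−1))/(γ−1) → W_b/(P₁V₁) = 0.6714.
W_a / W_b = 0.8902 / 0.6714 = 1.326.

W_a / W_b ≈ 1.33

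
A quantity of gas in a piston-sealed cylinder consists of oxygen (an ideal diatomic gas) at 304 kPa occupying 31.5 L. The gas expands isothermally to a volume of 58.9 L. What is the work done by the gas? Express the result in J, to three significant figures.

W ≈ 5990 J

Isothermal: W = nRT ln(V₂/V₁) = P₁V₁ ln(V₂/V₁).
P₁V₁ = (304 kPa)(31.5 L) = 9576 J.
W = 9576 × ln(58.9/31.5) = 9576 × 0.6259
W_by_gas = 5993 J.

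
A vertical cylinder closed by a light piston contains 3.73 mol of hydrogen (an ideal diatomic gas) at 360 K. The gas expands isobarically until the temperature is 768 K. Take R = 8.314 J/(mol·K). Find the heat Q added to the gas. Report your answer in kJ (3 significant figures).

Isobaric: W = nRΔT = (3.73)(8.314)(408) = 12653 J.
ΔU = nCᵥΔT with Cᵥ = 5R/2: ΔU = (3.73)(20.79)(408) = 31631 J.
Q = ΔU + W = 31631 + 12653 = 44284 J.

Q ≈ 44.3 kJ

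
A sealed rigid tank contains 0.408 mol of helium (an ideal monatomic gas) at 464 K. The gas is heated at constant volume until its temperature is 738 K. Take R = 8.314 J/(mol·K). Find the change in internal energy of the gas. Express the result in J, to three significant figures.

ΔU ≈ 1390 J

Constant volume ⇒ W = 0, so Q = ΔU = nCᵥΔT with Cᵥ = 3R/2 = 12.47 J/(mol·K).
ΔU = (0.408)(12.47)(738 − 464) = 1394 J.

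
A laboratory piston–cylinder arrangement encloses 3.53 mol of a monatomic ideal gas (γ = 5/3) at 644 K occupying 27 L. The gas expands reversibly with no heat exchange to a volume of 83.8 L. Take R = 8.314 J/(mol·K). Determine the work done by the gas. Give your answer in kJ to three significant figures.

Adiabatic: TV^(γ−1) = const with γ = 5/3.
T₂ = T₁ (V₁/V₂)^(γ−1) = 644 × (27/83.8)^0.667 = 644 × 0.47 = 302.7 K.
W_by = nCᵥ(T₁ − T₂) = (3.53)(12.47)(644 − 302.7) = 15026 J.

W ≈ 15.0 kJ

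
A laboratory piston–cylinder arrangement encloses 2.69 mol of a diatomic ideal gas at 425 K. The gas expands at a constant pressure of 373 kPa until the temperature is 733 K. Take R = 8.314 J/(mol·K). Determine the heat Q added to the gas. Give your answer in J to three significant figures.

Q ≈ 24100 J

Isobaric: W = nRΔT = (2.69)(8.314)(308) = 6888 J.
ΔU = nCᵥΔT with Cᵥ = 5R/2: ΔU = (2.69)(20.79)(308) = 17221 J.
Q = ΔU + W = 17221 + 6888 = 24109 J.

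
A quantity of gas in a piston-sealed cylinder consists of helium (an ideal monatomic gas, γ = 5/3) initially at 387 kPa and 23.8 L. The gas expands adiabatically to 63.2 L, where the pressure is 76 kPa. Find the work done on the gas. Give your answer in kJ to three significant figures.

Adiabatic: W = (P₁V₁ − P₂V₂)/(γ − 1) with γ = 5/3.
P₁V₁ = 9211 J, P₂V₂ = 4803 J.
W = (9211 − 4803) / 0.6667 = 6611 J.
Work on gas = −W_by = -6611 J.

W ≈ -6.61 kJ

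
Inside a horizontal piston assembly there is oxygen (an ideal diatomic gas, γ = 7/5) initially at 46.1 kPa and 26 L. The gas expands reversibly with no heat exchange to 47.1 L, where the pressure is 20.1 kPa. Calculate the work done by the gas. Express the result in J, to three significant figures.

W ≈ 630 J

Adiabatic: W = (P₁V₁ − P₂V₂)/(γ − 1) with γ = 7/5.
P₁V₁ = 1199 J, P₂V₂ = 946.7 J.
W = (1199 − 946.7) / 0.4 = 629.7 J.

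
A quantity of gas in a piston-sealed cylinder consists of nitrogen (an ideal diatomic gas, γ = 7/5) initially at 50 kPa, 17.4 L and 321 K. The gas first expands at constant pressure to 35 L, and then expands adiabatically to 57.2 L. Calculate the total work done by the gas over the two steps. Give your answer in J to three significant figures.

W_total ≈ 1660 J

Step 1 (isobaric): W = PΔV = (50 kPa)(35 − 17.4 L) = 880 J.
After step 1: P = 50 kPa, V = 35 L, T = 645.7 K.
Step 2 (adiabatic): W = (P₁V₁ − P₂V₂)/(γ−1) = (1750 − 1438)/0.4 = 780.4 J.
W_total = 880 + 780.4 = 1660 J.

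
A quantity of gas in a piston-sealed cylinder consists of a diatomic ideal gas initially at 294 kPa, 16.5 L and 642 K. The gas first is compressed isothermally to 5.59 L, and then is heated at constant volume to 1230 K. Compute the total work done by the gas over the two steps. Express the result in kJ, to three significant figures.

W_total ≈ -5.25 kJ

Step 1 (isothermal): W = P₁V₁ ln(V₂/V₁) = (4851) ln(5.59/16.5) = -5251 J.
Step 2 (isochoric): W = 0 (constant volume).
W_total = -5251 + 0 = -5251 J.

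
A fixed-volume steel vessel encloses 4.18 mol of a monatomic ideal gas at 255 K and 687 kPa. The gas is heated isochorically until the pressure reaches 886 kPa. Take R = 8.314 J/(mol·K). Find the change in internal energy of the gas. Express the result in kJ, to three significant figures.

ΔU ≈ 3.85 kJ

Constant volume ⇒ W = 0, so Q = ΔU = nCᵥΔT with Cᵥ = 3R/2 = 12.47 J/(mol·K).
At constant V, T₂/T₁ = P₂/P₁ ⇒ ΔT = T₁(P₂/P₁ − 1) = 255·(886/687 − 1) = 73.86 K.
ΔU = (4.18)(12.47)(73.86) = 3850 J.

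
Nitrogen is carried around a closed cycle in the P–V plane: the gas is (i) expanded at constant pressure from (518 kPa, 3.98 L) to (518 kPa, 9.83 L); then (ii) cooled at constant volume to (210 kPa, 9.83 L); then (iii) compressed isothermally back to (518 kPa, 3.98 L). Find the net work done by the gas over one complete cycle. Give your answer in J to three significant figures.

W_net ≈ 1160 J

Leg (i): W = PΔV = (518)(9.83 − 3.98) = 3030 J.
Leg (ii): W = 0.
Leg (iii): W = PᵢVᵢ ln(V_f/Vᵢ) = (2064) ln(3.98/9.83) = -1866 J.
W_net = 3030 − 1866 = 1164 J.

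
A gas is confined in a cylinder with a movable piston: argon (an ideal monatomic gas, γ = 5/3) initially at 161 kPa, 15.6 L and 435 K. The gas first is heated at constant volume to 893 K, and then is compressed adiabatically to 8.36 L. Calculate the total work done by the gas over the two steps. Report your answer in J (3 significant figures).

Step 1 (isochoric): W = 0 (constant volume).
After step 1: P = 330.5 kPa (V unchanged).
Step 2 (adiabatic): W = (P₁V₁ − P₂V₂)/(γ−1) = (5156 − 7815)/0.667 = -3988 J.
W_total = 0 − 3988 = -3988 J.

W_total ≈ -3990 J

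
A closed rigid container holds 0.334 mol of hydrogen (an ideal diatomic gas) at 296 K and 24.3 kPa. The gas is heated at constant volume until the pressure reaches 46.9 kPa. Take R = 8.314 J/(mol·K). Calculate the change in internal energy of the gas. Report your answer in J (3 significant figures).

ΔU ≈ 1910 J

Constant volume ⇒ W = 0, so Q = ΔU = nCᵥΔT with Cᵥ = 5R/2 = 20.79 J/(mol·K).
At constant V, T₂/T₁ = P₂/P₁ ⇒ ΔT = T₁(P₂/P₁ − 1) = 296·(46.9/24.3 − 1) = 275.3 K.
ΔU = (0.334)(20.79)(275.3) = 1911 J.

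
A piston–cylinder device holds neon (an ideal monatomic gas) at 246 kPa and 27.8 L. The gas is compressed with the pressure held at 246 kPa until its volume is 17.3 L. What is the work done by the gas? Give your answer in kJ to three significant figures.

W ≈ -2.58 kJ

Isobaric: W = P ΔV.
W = (246 kPa)(17.3 − 27.8 L) = (246)(-10.5) = -2583 J.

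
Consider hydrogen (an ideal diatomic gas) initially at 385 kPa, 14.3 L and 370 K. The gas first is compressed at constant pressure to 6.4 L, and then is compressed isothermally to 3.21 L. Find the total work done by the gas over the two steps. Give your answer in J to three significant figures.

Step 1 (isobaric): W = PΔV = (385 kPa)(6.4 − 14.3 L) = -3042 J.
After step 1: P = 385 kPa, V = 6.4 L, T = 165.6 K.
Step 2 (isothermal): W = P₁V₁ ln(V₂/V₁) = (2464) ln(3.21/6.4) = -1700 J.
W_total = -3042 − 1700 = -4742 J.

W_total ≈ -4740 J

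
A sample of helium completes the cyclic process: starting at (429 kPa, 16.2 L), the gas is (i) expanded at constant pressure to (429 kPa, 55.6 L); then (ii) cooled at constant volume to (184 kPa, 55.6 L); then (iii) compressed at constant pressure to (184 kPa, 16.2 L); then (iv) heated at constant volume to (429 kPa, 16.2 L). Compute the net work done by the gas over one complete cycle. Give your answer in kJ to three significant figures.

Constant-volume legs do no work.
W(i) = (429)(55.6 − 16.2) = 16903 J; W(iii) = (184)(16.2 − 55.6) = -7250 J.
W_net = 16903 − 7250 = 9653 J (the clockwise enclosed area).

W_net ≈ 9.65 kJ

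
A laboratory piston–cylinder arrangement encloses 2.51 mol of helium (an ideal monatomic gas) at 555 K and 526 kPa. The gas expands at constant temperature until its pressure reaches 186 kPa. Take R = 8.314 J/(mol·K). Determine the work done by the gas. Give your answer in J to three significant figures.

Isothermal process: W = nRT ln(V₂/V₁) = nRT ln(P₁/P₂).
W = (2.51)(8.314)(555) × ln(526/186)
  = 11582 × ln(2.828) = 11582 × 1.04
W_by_gas = 12040 J.

W ≈ 12000 J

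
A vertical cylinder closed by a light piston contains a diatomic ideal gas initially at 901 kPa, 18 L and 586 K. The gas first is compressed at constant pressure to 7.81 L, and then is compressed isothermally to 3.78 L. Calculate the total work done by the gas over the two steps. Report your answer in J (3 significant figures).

Step 1 (isobaric): W = PΔV = (901 kPa)(7.81 − 18 L) = -9181 J.
After step 1: P = 901 kPa, V = 7.81 L, T = 254.3 K.
Step 2 (isothermal): W = P₁V₁ ln(V₂/V₁) = (7037) ln(3.78/7.81) = -5106 J.
W_total = -9181 − 5106 = -14288 J.

W_total ≈ -14300 J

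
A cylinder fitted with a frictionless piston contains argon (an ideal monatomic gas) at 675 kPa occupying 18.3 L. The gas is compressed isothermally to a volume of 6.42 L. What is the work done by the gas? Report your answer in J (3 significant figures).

W ≈ -12900 J

Isothermal: W = nRT ln(V₂/V₁) = P₁V₁ ln(V₂/V₁).
P₁V₁ = (675 kPa)(18.3 L) = 12352 J.
W = 12352 × ln(6.42/18.3) = 12352 × -1.047
W_by_gas = -12939 J.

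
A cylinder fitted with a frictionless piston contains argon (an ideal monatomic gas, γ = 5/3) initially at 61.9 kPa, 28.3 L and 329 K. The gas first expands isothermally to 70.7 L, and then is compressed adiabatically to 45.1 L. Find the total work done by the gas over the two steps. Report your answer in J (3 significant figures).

Step 1 (isothermal): W = P₁V₁ ln(V₂/V₁) = (1752) ln(70.7/28.3) = 1604 J.
After step 1: P = 24.78 kPa, V = 70.7 L, T = 329 K.
Step 2 (adiabatic): W = (P₁V₁ − P₂V₂)/(γ−1) = (1752 − 2364)/0.667 = -918.3 J.
W_total = 1604 − 918.3 = 685.6 J.

W_total ≈ 686 J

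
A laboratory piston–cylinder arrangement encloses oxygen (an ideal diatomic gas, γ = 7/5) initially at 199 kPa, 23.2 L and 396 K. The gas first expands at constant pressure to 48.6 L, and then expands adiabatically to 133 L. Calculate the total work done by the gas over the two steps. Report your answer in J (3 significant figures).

Step 1 (isobaric): W = PΔV = (199 kPa)(48.6 − 23.2 L) = 5055 J.
After step 1: P = 199 kPa, V = 48.6 L, T = 829.6 K.
Step 2 (adiabatic): W = (P₁V₁ − P₂V₂)/(γ−1) = (9671 − 6466)/0.4 = 8015 J.
W_total = 5055 + 8015 = 13069 J.

W_total ≈ 13100 J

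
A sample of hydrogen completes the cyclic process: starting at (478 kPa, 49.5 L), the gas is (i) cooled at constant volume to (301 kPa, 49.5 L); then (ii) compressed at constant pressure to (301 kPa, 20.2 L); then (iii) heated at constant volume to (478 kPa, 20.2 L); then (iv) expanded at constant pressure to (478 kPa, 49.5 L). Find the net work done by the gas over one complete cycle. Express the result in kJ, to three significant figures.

W_net ≈ 5.19 kJ

Constant-volume legs do no work.
W(ii) = (301)(20.2 − 49.5) = -8819 J; W(iv) = (478)(49.5 − 20.2) = 14005 J.
W_net = -8819 + 14005 = 5186 J (the clockwise enclosed area).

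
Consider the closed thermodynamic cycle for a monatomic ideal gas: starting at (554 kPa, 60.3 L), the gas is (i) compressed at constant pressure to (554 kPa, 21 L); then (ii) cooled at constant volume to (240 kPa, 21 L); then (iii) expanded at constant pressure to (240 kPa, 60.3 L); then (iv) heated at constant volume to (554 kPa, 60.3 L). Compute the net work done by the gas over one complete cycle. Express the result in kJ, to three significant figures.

W_net ≈ -12.3 kJ

Constant-volume legs do no work.
W(i) = (554)(21 − 60.3) = -21772 J; W(iii) = (240)(60.3 − 21) = 9432 J.
W_net = -21772 + 9432 = -12340 J (the counter-clockwise enclosed area).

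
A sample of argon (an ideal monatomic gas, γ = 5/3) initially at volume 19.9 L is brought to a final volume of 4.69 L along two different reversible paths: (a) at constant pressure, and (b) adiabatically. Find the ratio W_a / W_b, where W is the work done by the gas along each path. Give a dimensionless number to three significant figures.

Path (a) isobaric: W = P₁(V₂ − V₁) → W_a/(P₁V₁) = -0.7643.
Path (b) adiabatic: W = P₁V₁(1 − (V₁/V₂)^(γ−1))/(γ−1) → W_b/(P₁V₁) = -2.431.
W_a / W_b = -0.7643 / -2.431 = 0.3144.

W_a / W_b ≈ 0.314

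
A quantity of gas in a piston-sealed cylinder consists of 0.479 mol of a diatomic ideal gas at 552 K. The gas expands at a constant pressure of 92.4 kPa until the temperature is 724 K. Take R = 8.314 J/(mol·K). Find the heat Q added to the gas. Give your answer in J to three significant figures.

Q ≈ 2400 J

Isobaric: W = nRΔT = (0.479)(8.314)(172) = 685 J.
ΔU = nCᵥΔT with Cᵥ = 5R/2: ΔU = (0.479)(20.79)(172) = 1712 J.
Q = ΔU + W = 1712 + 685 = 2397 J.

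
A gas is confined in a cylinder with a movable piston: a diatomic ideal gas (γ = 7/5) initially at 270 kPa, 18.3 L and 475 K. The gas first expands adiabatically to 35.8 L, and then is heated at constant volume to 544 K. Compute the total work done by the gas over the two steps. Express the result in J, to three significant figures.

W_total ≈ 2910 J

Step 1 (adiabatic): W = (P₁V₁ − P₂V₂)/(γ−1) = (4941 − 3778)/0.4 = 2908 J.
Step 2 (isochoric): W = 0 (constant volume).
W_total = 2908 + 0 = 2908 J.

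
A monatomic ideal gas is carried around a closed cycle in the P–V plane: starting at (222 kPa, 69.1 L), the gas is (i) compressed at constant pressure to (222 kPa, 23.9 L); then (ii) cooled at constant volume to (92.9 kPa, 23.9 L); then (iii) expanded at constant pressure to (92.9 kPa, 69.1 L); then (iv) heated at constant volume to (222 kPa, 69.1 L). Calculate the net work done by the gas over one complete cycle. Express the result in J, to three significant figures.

W_net ≈ -5840 J

Constant-volume legs do no work.
W(i) = (222)(23.9 − 69.1) = -10034 J; W(iii) = (92.9)(69.1 − 23.9) = 4199 J.
W_net = -10034 + 4199 = -5835 J (the counter-clockwise enclosed area).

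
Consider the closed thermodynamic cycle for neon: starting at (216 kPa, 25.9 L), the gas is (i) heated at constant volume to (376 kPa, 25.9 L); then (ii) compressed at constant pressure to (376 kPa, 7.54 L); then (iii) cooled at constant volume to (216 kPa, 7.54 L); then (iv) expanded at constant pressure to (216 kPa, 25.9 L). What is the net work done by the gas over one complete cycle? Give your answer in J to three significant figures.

W_net ≈ -2940 J

Constant-volume legs do no work.
W(ii) = (376)(7.54 − 25.9) = -6903 J; W(iv) = (216)(25.9 − 7.54) = 3966 J.
W_net = -6903 + 3966 = -2938 J (the counter-clockwise enclosed area).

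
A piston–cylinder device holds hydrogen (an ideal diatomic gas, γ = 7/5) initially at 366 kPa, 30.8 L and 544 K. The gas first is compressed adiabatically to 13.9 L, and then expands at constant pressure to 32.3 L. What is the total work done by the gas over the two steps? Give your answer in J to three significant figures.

Step 1 (adiabatic): W = (P₁V₁ − P₂V₂)/(γ−1) = (11273 − 15497)/0.4 = -10560 J.
After step 1: P = 1115 kPa, V = 13.9 L, T = 747.8 K.
Step 2 (isobaric): W = PΔV = (1115 kPa)(32.3 − 13.9 L) = 20514 J.
W_total = -10560 + 20514 = 9954 J.

W_total ≈ 9950 J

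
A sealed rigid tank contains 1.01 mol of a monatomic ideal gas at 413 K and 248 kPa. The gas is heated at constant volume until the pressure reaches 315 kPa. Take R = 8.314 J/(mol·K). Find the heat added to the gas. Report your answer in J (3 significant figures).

Constant volume ⇒ W = 0, so Q = ΔU = nCᵥΔT with Cᵥ = 3R/2 = 12.47 J/(mol·K).
At constant V, T₂/T₁ = P₂/P₁ ⇒ ΔT = T₁(P₂/P₁ − 1) = 413·(315/248 − 1) = 111.6 K.
ΔU = (1.01)(12.47)(111.6) = 1405 J.

Q ≈ 1410 J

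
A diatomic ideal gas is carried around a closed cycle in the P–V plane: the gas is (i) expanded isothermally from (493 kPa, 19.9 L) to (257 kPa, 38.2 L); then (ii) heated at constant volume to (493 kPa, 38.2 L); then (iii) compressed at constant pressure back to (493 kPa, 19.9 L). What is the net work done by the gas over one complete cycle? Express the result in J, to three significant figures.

Leg (i): W = PᵢVᵢ ln(V_f/Vᵢ) = (9811) ln(38.2/19.9) = 6398 J.
Leg (ii): W = 0.
Leg (iii): W = PΔV = (493)(19.9 − 38.2) = -9022 J.
W_net = 6398 − 9022 = -2624 J.

W_net ≈ -2620 J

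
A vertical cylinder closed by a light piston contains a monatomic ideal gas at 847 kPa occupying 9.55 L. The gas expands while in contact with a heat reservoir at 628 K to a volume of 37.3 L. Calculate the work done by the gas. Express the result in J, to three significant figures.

Isothermal: W = nRT ln(V₂/V₁) = P₁V₁ ln(V₂/V₁).
P₁V₁ = (847 kPa)(9.55 L) = 8089 J.
W = 8089 × ln(37.3/9.55) = 8089 × 1.362
W_by_gas = 11021 J.

W ≈ 11000 J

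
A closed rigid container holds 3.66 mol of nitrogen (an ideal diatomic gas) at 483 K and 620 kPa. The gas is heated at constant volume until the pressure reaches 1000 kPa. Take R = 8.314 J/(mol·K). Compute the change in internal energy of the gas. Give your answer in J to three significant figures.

ΔU ≈ 22500 J

Constant volume ⇒ W = 0, so Q = ΔU = nCᵥΔT with Cᵥ = 5R/2 = 20.79 J/(mol·K).
At constant V, T₂/T₁ = P₂/P₁ ⇒ ΔT = T₁(P₂/P₁ − 1) = 483·(1000/620 − 1) = 296 K.
ΔU = (3.66)(20.79)(296) = 22520 J.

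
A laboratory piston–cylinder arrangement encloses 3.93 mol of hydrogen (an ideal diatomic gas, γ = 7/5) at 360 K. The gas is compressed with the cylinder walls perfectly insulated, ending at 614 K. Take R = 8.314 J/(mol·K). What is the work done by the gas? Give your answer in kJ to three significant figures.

Adiabatic ⇒ Q = 0, so W_by = −ΔU = nCᵥ(T₁ − T₂).
Cᵥ = 5R/2 = 20.79 J/(mol·K).
W = (3.93)(20.79)(360 − 614) = -20748 J.

W ≈ -20.7 kJ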